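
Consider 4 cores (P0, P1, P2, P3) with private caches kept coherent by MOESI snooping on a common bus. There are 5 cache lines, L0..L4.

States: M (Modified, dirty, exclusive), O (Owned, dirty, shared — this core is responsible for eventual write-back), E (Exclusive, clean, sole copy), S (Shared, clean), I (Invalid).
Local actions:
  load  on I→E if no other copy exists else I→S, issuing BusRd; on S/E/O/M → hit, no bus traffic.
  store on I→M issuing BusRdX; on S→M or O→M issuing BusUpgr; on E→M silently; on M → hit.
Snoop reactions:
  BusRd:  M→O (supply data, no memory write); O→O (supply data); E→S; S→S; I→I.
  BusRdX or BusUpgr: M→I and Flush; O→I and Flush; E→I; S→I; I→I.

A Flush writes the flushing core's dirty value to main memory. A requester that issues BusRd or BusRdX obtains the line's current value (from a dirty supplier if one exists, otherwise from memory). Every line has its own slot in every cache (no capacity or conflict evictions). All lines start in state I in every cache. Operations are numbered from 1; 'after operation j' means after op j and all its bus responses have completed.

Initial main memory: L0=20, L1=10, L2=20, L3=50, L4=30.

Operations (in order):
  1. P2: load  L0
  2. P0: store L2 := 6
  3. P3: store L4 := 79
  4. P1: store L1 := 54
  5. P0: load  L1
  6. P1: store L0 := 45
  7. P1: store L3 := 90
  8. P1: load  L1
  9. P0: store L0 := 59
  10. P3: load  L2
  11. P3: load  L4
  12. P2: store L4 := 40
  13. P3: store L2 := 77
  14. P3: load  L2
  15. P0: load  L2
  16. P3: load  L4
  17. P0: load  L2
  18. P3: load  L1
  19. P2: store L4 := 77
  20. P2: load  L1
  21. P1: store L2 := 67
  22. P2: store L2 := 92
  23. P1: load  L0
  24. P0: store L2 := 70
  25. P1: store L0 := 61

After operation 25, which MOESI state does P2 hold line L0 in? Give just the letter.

1. P2: load  L0  bus=[BusRd]  L0: P0=I P1=I P2=E P3=I  mem[L0]=20
2. P0: store L2 := 6  bus=[BusRdX]  L2: P0=M P1=I P2=I P3=I  mem[L2]=20
3. P3: store L4 := 79  bus=[BusRdX]  L4: P0=I P1=I P2=I P3=M  mem[L4]=30
4. P1: store L1 := 54  bus=[BusRdX]  L1: P0=I P1=M P2=I P3=I  mem[L1]=10
5. P0: load  L1  bus=[BusRd]  L1: P0=S P1=O P2=I P3=I  mem[L1]=10
6. P1: store L0 := 45  bus=[BusRdX]  L0: P0=I P1=M P2=I P3=I  mem[L0]=20
7. P1: store L3 := 90  bus=[BusRdX]  L3: P0=I P1=M P2=I P3=I  mem[L3]=50
8. P1: load  L1  bus=[-]  L1: P0=S P1=O P2=I P3=I  mem[L1]=10
9. P0: store L0 := 59  bus=[BusRdX,Flush]  L0: P0=M P1=I P2=I P3=I  mem[L0]=45
10. P3: load  L2  bus=[BusRd]  L2: P0=O P1=I P2=I P3=S  mem[L2]=20
11. P3: load  L4  bus=[-]  L4: P0=I P1=I P2=I P3=M  mem[L4]=30
12. P2: store L4 := 40  bus=[BusRdX,Flush]  L4: P0=I P1=I P2=M P3=I  mem[L4]=79
13. P3: store L2 := 77  bus=[BusUpgr,Flush]  L2: P0=I P1=I P2=I P3=M  mem[L2]=6
14. P3: load  L2  bus=[-]  L2: P0=I P1=I P2=I P3=M  mem[L2]=6
15. P0: load  L2  bus=[BusRd]  L2: P0=S P1=I P2=I P3=O  mem[L2]=6
16. P3: load  L4  bus=[BusRd]  L4: P0=I P1=I P2=O P3=S  mem[L4]=79
17. P0: load  L2  bus=[-]  L2: P0=S P1=I P2=I P3=O  mem[L2]=6
18. P3: load  L1  bus=[BusRd]  L1: P0=S P1=O P2=I P3=S  mem[L1]=10
19. P2: store L4 := 77  bus=[BusUpgr]  L4: P0=I P1=I P2=M P3=I  mem[L4]=79
20. P2: load  L1  bus=[BusRd]  L1: P0=S P1=O P2=S P3=S  mem[L1]=10
21. P1: store L2 := 67  bus=[BusRdX,Flush]  L2: P0=I P1=M P2=I P3=I  mem[L2]=77
22. P2: store L2 := 92  bus=[BusRdX,Flush]  L2: P0=I P1=I P2=M P3=I  mem[L2]=67
23. P1: load  L0  bus=[BusRd]  L0: P0=O P1=S P2=I P3=I  mem[L0]=45
24. P0: store L2 := 70  bus=[BusRdX,Flush]  L2: P0=M P1=I P2=I P3=I  mem[L2]=92
25. P1: store L0 := 61  bus=[BusUpgr,Flush]  L0: P0=I P1=M P2=I P3=I  mem[L0]=59

state = I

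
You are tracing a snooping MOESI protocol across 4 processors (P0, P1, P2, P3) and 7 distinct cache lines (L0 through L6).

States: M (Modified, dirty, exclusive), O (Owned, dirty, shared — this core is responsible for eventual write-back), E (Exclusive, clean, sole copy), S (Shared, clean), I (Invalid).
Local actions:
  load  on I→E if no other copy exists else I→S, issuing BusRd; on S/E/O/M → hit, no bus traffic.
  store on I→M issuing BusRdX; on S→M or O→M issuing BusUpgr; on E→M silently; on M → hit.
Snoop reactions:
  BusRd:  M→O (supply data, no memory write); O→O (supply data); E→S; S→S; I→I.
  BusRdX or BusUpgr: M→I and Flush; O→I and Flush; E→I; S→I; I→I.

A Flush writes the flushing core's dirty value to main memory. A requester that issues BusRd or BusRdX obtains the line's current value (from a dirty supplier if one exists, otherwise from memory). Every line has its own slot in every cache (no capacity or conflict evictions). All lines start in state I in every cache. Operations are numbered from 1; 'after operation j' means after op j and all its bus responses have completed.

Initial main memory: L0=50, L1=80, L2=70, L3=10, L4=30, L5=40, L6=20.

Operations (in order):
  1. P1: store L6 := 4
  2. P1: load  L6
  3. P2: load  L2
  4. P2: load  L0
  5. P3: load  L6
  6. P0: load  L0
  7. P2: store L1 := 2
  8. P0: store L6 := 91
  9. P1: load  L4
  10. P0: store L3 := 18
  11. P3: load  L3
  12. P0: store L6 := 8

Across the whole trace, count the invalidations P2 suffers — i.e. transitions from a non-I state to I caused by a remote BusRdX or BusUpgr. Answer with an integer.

  op1 P1: store L6 := 4 → I/M/I/I on L6; bus BusRdX; mem=20
  op2 P1: load  L6 → I/M/I/I on L6; bus (none); mem=20
  op3 P2: load  L2 → I/I/E/I on L2; bus BusRd; mem=70
  op4 P2: load  L0 → I/I/E/I on L0; bus BusRd; mem=50
  op5 P3: load  L6 → I/O/I/S on L6; bus BusRd; mem=20
  op6 P0: load  L0 → S/I/S/I on L0; bus BusRd; mem=50
  op7 P2: store L1 := 2 → I/I/M/I on L1; bus BusRdX; mem=80
  op8 P0: store L6 := 91 → M/I/I/I on L6; bus BusRdX Flush; mem=4
  op9 P1: load  L4 → I/E/I/I on L4; bus BusRd; mem=30
  op10 P0: store L3 := 18 → M/I/I/I on L3; bus BusRdX; mem=10
  op11 P3: load  L3 → O/I/I/S on L3; bus BusRd; mem=10
  op12 P0: store L6 := 8 → M/I/I/I on L6; bus (none); mem=4

invalidations = 0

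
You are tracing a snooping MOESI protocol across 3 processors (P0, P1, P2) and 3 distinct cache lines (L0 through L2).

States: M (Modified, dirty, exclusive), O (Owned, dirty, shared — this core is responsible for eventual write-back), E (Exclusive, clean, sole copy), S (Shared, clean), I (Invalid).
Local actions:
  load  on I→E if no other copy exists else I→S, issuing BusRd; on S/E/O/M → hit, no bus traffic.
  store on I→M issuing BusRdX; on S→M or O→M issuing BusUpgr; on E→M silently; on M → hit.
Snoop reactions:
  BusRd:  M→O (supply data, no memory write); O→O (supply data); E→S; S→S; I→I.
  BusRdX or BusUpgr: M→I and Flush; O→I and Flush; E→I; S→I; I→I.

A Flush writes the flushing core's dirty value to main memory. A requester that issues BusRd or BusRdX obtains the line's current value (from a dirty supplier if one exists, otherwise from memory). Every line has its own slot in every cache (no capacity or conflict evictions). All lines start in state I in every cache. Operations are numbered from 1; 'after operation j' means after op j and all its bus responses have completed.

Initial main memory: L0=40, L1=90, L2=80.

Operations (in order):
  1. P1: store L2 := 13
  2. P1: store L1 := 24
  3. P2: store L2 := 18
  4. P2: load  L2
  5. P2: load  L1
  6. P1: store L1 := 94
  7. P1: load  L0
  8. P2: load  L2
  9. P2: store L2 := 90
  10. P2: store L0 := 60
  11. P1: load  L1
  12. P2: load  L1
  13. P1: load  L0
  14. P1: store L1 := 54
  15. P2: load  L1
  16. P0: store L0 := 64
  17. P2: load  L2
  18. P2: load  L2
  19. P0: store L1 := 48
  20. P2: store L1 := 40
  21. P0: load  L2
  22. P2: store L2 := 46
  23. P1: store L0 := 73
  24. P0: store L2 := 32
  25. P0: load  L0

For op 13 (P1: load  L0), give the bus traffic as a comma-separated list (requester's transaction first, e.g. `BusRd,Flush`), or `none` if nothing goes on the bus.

bus = BusRd

1. P1: store L2 := 13  bus=[BusRdX]  L2: P0=I P1=M P2=I  mem[L2]=80
2. P1: store L1 := 24  bus=[BusRdX]  L1: P0=I P1=M P2=I  mem[L1]=90
3. P2: store L2 := 18  bus=[BusRdX,Flush]  L2: P0=I P1=I P2=M  mem[L2]=13
4. P2: load  L2  bus=[-]  L2: P0=I P1=I P2=M  mem[L2]=13
5. P2: load  L1  bus=[BusRd]  L1: P0=I P1=O P2=S  mem[L1]=90
6. P1: store L1 := 94  bus=[BusUpgr]  L1: P0=I P1=M P2=I  mem[L1]=90
7. P1: load  L0  bus=[BusRd]  L0: P0=I P1=E P2=I  mem[L0]=40
8. P2: load  L2  bus=[-]  L2: P0=I P1=I P2=M  mem[L2]=13
9. P2: store L2 := 90  bus=[-]  L2: P0=I P1=I P2=M  mem[L2]=13
10. P2: store L0 := 60  bus=[BusRdX]  L0: P0=I P1=I P2=M  mem[L0]=40
11. P1: load  L1  bus=[-]  L1: P0=I P1=M P2=I  mem[L1]=90
12. P2: load  L1  bus=[BusRd]  L1: P0=I P1=O P2=S  mem[L1]=90
13. P1: load  L0  bus=[BusRd]  L0: P0=I P1=S P2=O  mem[L0]=40
14. P1: store L1 := 54  bus=[BusUpgr]  L1: P0=I P1=M P2=I  mem[L1]=90
15. P2: load  L1  bus=[BusRd]  L1: P0=I P1=O P2=S  mem[L1]=90
16. P0: store L0 := 64  bus=[BusRdX,Flush]  L0: P0=M P1=I P2=I  mem[L0]=60
17. P2: load  L2  bus=[-]  L2: P0=I P1=I P2=M  mem[L2]=13
18. P2: load  L2  bus=[-]  L2: P0=I P1=I P2=M  mem[L2]=13
19. P0: store L1 := 48  bus=[BusRdX,Flush]  L1: P0=M P1=I P2=I  mem[L1]=54
20. P2: store L1 := 40  bus=[BusRdX,Flush]  L1: P0=I P1=I P2=M  mem[L1]=48
21. P0: load  L2  bus=[BusRd]  L2: P0=S P1=I P2=O  mem[L2]=13
22. P2: store L2 := 46  bus=[BusUpgr]  L2: P0=I P1=I P2=M  mem[L2]=13
23. P1: store L0 := 73  bus=[BusRdX,Flush]  L0: P0=I P1=M P2=I  mem[L0]=64
24. P0: store L2 := 32  bus=[BusRdX,Flush]  L2: P0=M P1=I P2=I  mem[L2]=46
25. P0: load  L0  bus=[BusRd]  L0: P0=S P1=O P2=I  mem[L0]=64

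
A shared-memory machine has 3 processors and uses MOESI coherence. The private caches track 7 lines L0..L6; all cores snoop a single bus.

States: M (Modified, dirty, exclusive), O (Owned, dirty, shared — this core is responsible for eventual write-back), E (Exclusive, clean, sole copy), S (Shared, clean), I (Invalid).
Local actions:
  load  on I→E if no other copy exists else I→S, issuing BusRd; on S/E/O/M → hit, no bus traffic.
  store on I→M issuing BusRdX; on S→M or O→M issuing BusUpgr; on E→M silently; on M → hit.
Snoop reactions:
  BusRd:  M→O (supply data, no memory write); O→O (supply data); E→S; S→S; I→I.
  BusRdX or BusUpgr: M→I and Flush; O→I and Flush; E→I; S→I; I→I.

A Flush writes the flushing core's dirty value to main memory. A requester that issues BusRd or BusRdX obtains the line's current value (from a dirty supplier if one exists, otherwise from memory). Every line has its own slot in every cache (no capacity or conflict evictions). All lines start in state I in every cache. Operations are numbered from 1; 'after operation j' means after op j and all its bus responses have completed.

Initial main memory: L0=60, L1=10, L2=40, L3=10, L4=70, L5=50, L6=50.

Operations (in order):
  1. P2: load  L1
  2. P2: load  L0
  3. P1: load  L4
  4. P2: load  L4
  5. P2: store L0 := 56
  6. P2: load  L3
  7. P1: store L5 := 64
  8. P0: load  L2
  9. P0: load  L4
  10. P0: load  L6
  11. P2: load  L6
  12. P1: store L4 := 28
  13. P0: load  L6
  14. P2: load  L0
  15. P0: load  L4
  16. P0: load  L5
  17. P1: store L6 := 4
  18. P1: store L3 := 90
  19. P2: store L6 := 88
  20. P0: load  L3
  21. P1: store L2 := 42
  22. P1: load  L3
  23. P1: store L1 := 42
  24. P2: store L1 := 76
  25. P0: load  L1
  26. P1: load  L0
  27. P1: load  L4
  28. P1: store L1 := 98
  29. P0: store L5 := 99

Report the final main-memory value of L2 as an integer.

[1] P2: load  L1 | P0:I, P1:I, P2:E(10) | bus: BusRd
[2] P2: load  L0 | P0:I, P1:I, P2:E(60) | bus: BusRd
[3] P1: load  L4 | P0:I, P1:E(70), P2:I | bus: BusRd
[4] P2: load  L4 | P0:I, P1:S(70), P2:S(70) | bus: BusRd
[5] P2: store L0 := 56 | P0:I, P1:I, P2:M(56) | bus: none
[6] P2: load  L3 | P0:I, P1:I, P2:E(10) | bus: BusRd
[7] P1: store L5 := 64 | P0:I, P1:M(64), P2:I | bus: BusRdX
[8] P0: load  L2 | P0:E(40), P1:I, P2:I | bus: BusRd
[9] P0: load  L4 | P0:S(70), P1:S(70), P2:S(70) | bus: BusRd
[10] P0: load  L6 | P0:E(50), P1:I, P2:I | bus: BusRd
[11] P2: load  L6 | P0:S(50), P1:I, P2:S(50) | bus: BusRd
[12] P1: store L4 := 28 | P0:I, P1:M(28), P2:I | bus: BusUpgr
[13] P0: load  L6 | P0:S(50), P1:I, P2:S(50) | bus: none
[14] P2: load  L0 | P0:I, P1:I, P2:M(56) | bus: none
[15] P0: load  L4 | P0:S(28), P1:O(28), P2:I | bus: BusRd
[16] P0: load  L5 | P0:S(64), P1:O(64), P2:I | bus: BusRd
[17] P1: store L6 := 4 | P0:I, P1:M(4), P2:I | bus: BusRdX
[18] P1: store L3 := 90 | P0:I, P1:M(90), P2:I | bus: BusRdX
[19] P2: store L6 := 88 | P0:I, P1:I, P2:M(88) | bus: BusRdX,Flush
[20] P0: load  L3 | P0:S(90), P1:O(90), P2:I | bus: BusRd
[21] P1: store L2 := 42 | P0:I, P1:M(42), P2:I | bus: BusRdX
[22] P1: load  L3 | P0:S(90), P1:O(90), P2:I | bus: none
[23] P1: store L1 := 42 | P0:I, P1:M(42), P2:I | bus: BusRdX
[24] P2: store L1 := 76 | P0:I, P1:I, P2:M(76) | bus: BusRdX,Flush
[25] P0: load  L1 | P0:S(76), P1:I, P2:O(76) | bus: BusRd
[26] P1: load  L0 | P0:I, P1:S(56), P2:O(56) | bus: BusRd
[27] P1: load  L4 | P0:S(28), P1:O(28), P2:I | bus: none
[28] P1: store L1 := 98 | P0:I, P1:M(98), P2:I | bus: BusRdX,Flush
[29] P0: store L5 := 99 | P0:M(99), P1:I, P2:I | bus: BusUpgr,Flush

memory[L2] = 40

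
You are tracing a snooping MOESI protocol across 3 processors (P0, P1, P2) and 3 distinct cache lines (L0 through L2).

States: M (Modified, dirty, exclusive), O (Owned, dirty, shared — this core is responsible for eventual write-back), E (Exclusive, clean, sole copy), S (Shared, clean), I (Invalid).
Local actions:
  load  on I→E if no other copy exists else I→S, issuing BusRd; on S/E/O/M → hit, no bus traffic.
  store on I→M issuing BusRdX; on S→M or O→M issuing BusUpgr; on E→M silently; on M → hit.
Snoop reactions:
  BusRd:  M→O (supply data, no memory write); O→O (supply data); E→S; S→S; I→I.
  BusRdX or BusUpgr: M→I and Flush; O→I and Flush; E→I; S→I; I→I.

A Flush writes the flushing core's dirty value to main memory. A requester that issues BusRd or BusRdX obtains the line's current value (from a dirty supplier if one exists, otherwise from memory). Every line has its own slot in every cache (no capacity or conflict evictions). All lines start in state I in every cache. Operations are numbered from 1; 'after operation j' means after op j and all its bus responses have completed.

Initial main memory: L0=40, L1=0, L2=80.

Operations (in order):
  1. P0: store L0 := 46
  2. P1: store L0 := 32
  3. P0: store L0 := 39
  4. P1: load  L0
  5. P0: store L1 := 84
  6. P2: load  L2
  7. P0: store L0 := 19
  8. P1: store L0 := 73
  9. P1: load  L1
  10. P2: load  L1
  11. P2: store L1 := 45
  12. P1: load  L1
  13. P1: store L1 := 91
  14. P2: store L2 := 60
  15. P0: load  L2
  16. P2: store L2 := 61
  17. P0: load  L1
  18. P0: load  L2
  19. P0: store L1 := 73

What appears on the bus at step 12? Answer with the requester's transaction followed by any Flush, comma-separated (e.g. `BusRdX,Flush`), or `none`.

bus = BusRd

[1] P0: store L0 := 46 | P0:M(46), P1:I, P2:I | bus: BusRdX
[2] P1: store L0 := 32 | P0:I, P1:M(32), P2:I | bus: BusRdX,Flush
[3] P0: store L0 := 39 | P0:M(39), P1:I, P2:I | bus: BusRdX,Flush
[4] P1: load  L0 | P0:O(39), P1:S(39), P2:I | bus: BusRd
[5] P0: store L1 := 84 | P0:M(84), P1:I, P2:I | bus: BusRdX
[6] P2: load  L2 | P0:I, P1:I, P2:E(80) | bus: BusRd
[7] P0: store L0 := 19 | P0:M(19), P1:I, P2:I | bus: BusUpgr
[8] P1: store L0 := 73 | P0:I, P1:M(73), P2:I | bus: BusRdX,Flush
[9] P1: load  L1 | P0:O(84), P1:S(84), P2:I | bus: BusRd
[10] P2: load  L1 | P0:O(84), P1:S(84), P2:S(84) | bus: BusRd
[11] P2: store L1 := 45 | P0:I, P1:I, P2:M(45) | bus: BusUpgr,Flush
[12] P1: load  L1 | P0:I, P1:S(45), P2:O(45) | bus: BusRd
[13] P1: store L1 := 91 | P0:I, P1:M(91), P2:I | bus: BusUpgr,Flush
[14] P2: store L2 := 60 | P0:I, P1:I, P2:M(60) | bus: none
[15] P0: load  L2 | P0:S(60), P1:I, P2:O(60) | bus: BusRd
[16] P2: store L2 := 61 | P0:I, P1:I, P2:M(61) | bus: BusUpgr
[17] P0: load  L1 | P0:S(91), P1:O(91), P2:I | bus: BusRd
[18] P0: load  L2 | P0:S(61), P1:I, P2:O(61) | bus: BusRd
[19] P0: store L1 := 73 | P0:M(73), P1:I, P2:I | bus: BusUpgr,Flush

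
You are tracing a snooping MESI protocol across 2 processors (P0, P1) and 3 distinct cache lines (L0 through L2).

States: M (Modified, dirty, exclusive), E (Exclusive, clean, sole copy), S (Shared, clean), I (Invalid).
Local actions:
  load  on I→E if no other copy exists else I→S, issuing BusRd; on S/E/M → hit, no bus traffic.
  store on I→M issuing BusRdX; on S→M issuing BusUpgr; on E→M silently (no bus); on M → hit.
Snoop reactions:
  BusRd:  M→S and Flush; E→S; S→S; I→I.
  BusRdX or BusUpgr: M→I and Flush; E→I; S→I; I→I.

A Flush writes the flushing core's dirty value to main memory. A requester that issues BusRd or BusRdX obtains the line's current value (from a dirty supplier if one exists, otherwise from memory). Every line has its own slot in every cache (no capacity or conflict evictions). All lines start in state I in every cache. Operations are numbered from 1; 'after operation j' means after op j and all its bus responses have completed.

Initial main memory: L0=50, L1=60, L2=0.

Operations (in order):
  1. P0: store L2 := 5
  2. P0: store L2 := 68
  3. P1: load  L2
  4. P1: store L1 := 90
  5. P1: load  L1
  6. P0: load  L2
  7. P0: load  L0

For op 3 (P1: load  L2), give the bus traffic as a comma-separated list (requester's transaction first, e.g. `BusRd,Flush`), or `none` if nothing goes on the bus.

step 1: P0: store L2 := 5  ⟶  MI  (L2)  txn=BusRdX  M[L2]=0
step 2: P0: store L2 := 68  ⟶  MI  (L2)  txn=∅  M[L2]=0
step 3: P1: load  L2  ⟶  SS  (L2)  txn=BusRd+Flush  M[L2]=68
step 4: P1: store L1 := 90  ⟶  IM  (L1)  txn=BusRdX  M[L1]=60
step 5: P1: load  L1  ⟶  IM  (L1)  txn=∅  M[L1]=60
step 6: P0: load  L2  ⟶  SS  (L2)  txn=∅  M[L2]=68
step 7: P0: load  L0  ⟶  EI  (L0)  txn=BusRd  M[L0]=50

bus = BusRd,Flush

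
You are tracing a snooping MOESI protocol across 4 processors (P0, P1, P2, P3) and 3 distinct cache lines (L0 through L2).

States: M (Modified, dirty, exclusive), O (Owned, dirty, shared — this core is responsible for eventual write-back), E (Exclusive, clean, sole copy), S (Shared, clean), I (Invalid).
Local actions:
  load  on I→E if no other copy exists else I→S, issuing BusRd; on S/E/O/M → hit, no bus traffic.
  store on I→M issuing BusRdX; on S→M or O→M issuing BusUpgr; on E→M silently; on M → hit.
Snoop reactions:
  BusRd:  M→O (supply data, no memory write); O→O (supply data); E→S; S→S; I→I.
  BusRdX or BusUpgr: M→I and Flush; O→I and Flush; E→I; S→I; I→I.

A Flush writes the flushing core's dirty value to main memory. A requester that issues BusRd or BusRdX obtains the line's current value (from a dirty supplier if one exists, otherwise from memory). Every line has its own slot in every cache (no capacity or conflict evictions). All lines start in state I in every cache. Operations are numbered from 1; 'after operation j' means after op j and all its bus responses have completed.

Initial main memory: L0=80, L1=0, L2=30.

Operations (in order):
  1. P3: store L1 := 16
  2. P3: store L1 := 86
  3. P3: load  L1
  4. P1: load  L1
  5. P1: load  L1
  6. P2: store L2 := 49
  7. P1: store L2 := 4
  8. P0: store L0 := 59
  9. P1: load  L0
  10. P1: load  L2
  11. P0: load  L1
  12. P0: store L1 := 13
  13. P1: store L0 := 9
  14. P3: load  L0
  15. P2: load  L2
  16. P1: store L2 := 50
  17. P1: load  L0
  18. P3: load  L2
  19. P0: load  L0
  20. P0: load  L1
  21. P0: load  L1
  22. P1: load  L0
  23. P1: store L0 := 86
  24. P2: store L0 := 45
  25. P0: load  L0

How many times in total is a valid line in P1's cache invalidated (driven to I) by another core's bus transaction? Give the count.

invalidations = 2

  op1 P3: store L1 := 16 → I/I/I/M on L1; bus BusRdX; mem=0
  op2 P3: store L1 := 86 → I/I/I/M on L1; bus (none); mem=0
  op3 P3: load  L1 → I/I/I/M on L1; bus (none); mem=0
  op4 P1: load  L1 → I/S/I/O on L1; bus BusRd; mem=0
  op5 P1: load  L1 → I/S/I/O on L1; bus (none); mem=0
  op6 P2: store L2 := 49 → I/I/M/I on L2; bus BusRdX; mem=30
  op7 P1: store L2 := 4 → I/M/I/I on L2; bus BusRdX Flush; mem=49
  op8 P0: store L0 := 59 → M/I/I/I on L0; bus BusRdX; mem=80
  op9 P1: load  L0 → O/S/I/I on L0; bus BusRd; mem=80
  op10 P1: load  L2 → I/M/I/I on L2; bus (none); mem=49
  op11 P0: load  L1 → S/S/I/O on L1; bus BusRd; mem=0
  op12 P0: store L1 := 13 → M/I/I/I on L1; bus BusUpgr Flush; mem=86
  op13 P1: store L0 := 9 → I/M/I/I on L0; bus BusUpgr Flush; mem=59
  op14 P3: load  L0 → I/O/I/S on L0; bus BusRd; mem=59
  op15 P2: load  L2 → I/O/S/I on L2; bus BusRd; mem=49
  op16 P1: store L2 := 50 → I/M/I/I on L2; bus BusUpgr; mem=49
  op17 P1: load  L0 → I/O/I/S on L0; bus (none); mem=59
  op18 P3: load  L2 → I/O/I/S on L2; bus BusRd; mem=49
  op19 P0: load  L0 → S/O/I/S on L0; bus BusRd; mem=59
  op20 P0: load  L1 → M/I/I/I on L1; bus (none); mem=86
  op21 P0: load  L1 → M/I/I/I on L1; bus (none); mem=86
  op22 P1: load  L0 → S/O/I/S on L0; bus (none); mem=59
  op23 P1: store L0 := 86 → I/M/I/I on L0; bus BusUpgr; mem=59
  op24 P2: store L0 := 45 → I/I/M/I on L0; bus BusRdX Flush; mem=86
  op25 P0: load  L0 → S/I/O/I on L0; bus BusRd; mem=86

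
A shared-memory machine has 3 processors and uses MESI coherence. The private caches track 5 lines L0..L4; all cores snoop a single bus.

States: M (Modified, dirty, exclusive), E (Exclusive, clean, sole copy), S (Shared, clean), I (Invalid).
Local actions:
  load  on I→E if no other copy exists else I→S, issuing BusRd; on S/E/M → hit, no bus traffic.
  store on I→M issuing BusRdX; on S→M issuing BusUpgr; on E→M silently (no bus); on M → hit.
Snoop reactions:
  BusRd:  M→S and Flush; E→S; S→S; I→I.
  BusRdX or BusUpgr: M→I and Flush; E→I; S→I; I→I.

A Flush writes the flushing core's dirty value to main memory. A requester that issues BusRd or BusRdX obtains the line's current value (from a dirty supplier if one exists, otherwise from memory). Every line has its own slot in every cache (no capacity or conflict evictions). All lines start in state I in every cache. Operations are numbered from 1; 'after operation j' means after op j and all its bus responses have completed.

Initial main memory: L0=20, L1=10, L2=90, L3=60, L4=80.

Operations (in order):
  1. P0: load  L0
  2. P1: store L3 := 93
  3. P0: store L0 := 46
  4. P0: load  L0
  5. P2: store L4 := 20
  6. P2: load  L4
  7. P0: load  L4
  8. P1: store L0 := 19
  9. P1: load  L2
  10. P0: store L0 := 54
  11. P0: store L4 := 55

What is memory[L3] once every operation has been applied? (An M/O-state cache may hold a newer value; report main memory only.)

[1] P0: load  L0 | P0:E(20), P1:I, P2:I | bus: BusRd
[2] P1: store L3 := 93 | P0:I, P1:M(93), P2:I | bus: BusRdX
[3] P0: store L0 := 46 | P0:M(46), P1:I, P2:I | bus: none
[4] P0: load  L0 | P0:M(46), P1:I, P2:I | bus: none
[5] P2: store L4 := 20 | P0:I, P1:I, P2:M(20) | bus: BusRdX
[6] P2: load  L4 | P0:I, P1:I, P2:M(20) | bus: none
[7] P0: load  L4 | P0:S(20), P1:I, P2:S(20) | bus: BusRd,Flush
[8] P1: store L0 := 19 | P0:I, P1:M(19), P2:I | bus: BusRdX,Flush
[9] P1: load  L2 | P0:I, P1:E(90), P2:I | bus: BusRd
[10] P0: store L0 := 54 | P0:M(54), P1:I, P2:I | bus: BusRdX,Flush
[11] P0: store L4 := 55 | P0:M(55), P1:I, P2:I | bus: BusUpgr

memory[L3] = 60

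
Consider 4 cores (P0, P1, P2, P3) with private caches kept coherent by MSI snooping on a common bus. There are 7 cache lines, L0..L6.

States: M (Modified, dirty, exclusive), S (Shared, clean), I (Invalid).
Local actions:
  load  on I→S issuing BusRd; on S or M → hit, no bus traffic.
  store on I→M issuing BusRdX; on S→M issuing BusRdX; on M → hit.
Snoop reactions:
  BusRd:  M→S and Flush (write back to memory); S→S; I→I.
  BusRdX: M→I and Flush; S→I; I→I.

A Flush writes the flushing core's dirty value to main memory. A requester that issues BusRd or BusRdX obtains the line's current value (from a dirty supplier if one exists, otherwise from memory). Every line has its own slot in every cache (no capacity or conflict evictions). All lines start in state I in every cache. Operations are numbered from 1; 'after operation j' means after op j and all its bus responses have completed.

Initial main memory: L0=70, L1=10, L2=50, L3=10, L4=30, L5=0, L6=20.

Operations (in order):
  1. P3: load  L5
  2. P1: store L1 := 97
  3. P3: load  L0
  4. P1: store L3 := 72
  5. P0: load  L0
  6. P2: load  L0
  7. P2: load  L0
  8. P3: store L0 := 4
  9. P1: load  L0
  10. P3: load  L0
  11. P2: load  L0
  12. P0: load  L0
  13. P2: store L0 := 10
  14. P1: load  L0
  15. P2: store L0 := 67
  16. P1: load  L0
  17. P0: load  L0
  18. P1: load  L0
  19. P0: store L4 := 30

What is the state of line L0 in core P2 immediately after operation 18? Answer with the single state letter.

[1] P3: load  L5 | P0:I, P1:I, P2:I, P3:S(0) | bus: BusRd
[2] P1: store L1 := 97 | P0:I, P1:M(97), P2:I, P3:I | bus: BusRdX
[3] P3: load  L0 | P0:I, P1:I, P2:I, P3:S(70) | bus: BusRd
[4] P1: store L3 := 72 | P0:I, P1:M(72), P2:I, P3:I | bus: BusRdX
[5] P0: load  L0 | P0:S(70), P1:I, P2:I, P3:S(70) | bus: BusRd
[6] P2: load  L0 | P0:S(70), P1:I, P2:S(70), P3:S(70) | bus: BusRd
[7] P2: load  L0 | P0:S(70), P1:I, P2:S(70), P3:S(70) | bus: none
[8] P3: store L0 := 4 | P0:I, P1:I, P2:I, P3:M(4) | bus: BusRdX
[9] P1: load  L0 | P0:I, P1:S(4), P2:I, P3:S(4) | bus: BusRd,Flush
[10] P3: load  L0 | P0:I, P1:S(4), P2:I, P3:S(4) | bus: none
[11] P2: load  L0 | P0:I, P1:S(4), P2:S(4), P3:S(4) | bus: BusRd
[12] P0: load  L0 | P0:S(4), P1:S(4), P2:S(4), P3:S(4) | bus: BusRd
[13] P2: store L0 := 10 | P0:I, P1:I, P2:M(10), P3:I | bus: BusRdX
[14] P1: load  L0 | P0:I, P1:S(10), P2:S(10), P3:I | bus: BusRd,Flush
[15] P2: store L0 := 67 | P0:I, P1:I, P2:M(67), P3:I | bus: BusRdX
[16] P1: load  L0 | P0:I, P1:S(67), P2:S(67), P3:I | bus: BusRd,Flush
[17] P0: load  L0 | P0:S(67), P1:S(67), P2:S(67), P3:I | bus: BusRd
[18] P1: load  L0 | P0:S(67), P1:S(67), P2:S(67), P3:I | bus: none
[19] P0: store L4 := 30 | P0:M(30), P1:I, P2:I, P3:I | bus: BusRdX

state = S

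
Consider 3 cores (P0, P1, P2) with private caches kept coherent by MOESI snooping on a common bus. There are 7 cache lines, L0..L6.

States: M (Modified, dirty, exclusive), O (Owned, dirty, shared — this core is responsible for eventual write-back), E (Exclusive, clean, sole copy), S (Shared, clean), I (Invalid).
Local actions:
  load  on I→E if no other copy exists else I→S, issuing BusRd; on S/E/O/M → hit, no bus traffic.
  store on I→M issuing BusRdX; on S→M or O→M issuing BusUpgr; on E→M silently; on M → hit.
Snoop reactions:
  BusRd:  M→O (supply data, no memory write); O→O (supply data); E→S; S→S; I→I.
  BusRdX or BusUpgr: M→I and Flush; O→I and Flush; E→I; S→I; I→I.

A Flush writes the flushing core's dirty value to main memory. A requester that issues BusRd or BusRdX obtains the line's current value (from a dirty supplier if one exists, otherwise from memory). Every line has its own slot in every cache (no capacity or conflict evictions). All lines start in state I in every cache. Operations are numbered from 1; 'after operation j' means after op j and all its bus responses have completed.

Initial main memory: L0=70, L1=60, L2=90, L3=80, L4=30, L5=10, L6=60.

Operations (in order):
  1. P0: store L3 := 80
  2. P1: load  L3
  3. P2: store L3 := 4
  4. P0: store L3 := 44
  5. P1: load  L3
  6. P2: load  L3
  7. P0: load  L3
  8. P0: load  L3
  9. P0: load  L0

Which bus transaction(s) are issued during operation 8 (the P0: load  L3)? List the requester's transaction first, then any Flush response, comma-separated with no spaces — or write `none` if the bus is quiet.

step 1: P0: store L3 := 80  ⟶  MII  (L3)  txn=BusRdX  M[L3]=80
step 2: P1: load  L3  ⟶  OSI  (L3)  txn=BusRd  M[L3]=80
step 3: P2: store L3 := 4  ⟶  IIM  (L3)  txn=BusRdX+Flush  M[L3]=80
step 4: P0: store L3 := 44  ⟶  MII  (L3)  txn=BusRdX+Flush  M[L3]=4
step 5: P1: load  L3  ⟶  OSI  (L3)  txn=BusRd  M[L3]=4
step 6: P2: load  L3  ⟶  OSS  (L3)  txn=BusRd  M[L3]=4
step 7: P0: load  L3  ⟶  OSS  (L3)  txn=∅  M[L3]=4
step 8: P0: load  L3  ⟶  OSS  (L3)  txn=∅  M[L3]=4
step 9: P0: load  L0  ⟶  EII  (L0)  txn=BusRd  M[L0]=70

bus = none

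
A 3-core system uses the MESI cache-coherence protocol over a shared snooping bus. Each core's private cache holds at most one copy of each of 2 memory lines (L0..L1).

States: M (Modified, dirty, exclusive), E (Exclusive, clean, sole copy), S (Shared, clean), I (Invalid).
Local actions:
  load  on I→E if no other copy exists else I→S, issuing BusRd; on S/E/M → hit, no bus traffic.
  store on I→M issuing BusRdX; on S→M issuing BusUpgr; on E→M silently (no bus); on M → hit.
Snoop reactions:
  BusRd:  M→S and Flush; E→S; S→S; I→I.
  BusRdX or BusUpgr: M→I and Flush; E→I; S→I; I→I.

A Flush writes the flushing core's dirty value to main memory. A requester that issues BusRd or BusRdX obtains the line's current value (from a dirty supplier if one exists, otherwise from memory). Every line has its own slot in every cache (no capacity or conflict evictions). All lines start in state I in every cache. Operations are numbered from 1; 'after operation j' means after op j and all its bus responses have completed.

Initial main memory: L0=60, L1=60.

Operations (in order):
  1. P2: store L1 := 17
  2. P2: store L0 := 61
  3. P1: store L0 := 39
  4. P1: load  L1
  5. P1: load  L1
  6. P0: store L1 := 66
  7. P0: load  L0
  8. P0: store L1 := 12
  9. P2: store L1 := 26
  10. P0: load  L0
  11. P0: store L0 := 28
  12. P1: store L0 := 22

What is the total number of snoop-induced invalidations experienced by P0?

[1] P2: store L1 := 17 | P0:I, P1:I, P2:M(17) | bus: BusRdX
[2] P2: store L0 := 61 | P0:I, P1:I, P2:M(61) | bus: BusRdX
[3] P1: store L0 := 39 | P0:I, P1:M(39), P2:I | bus: BusRdX,Flush
[4] P1: load  L1 | P0:I, P1:S(17), P2:S(17) | bus: BusRd,Flush
[5] P1: load  L1 | P0:I, P1:S(17), P2:S(17) | bus: none
[6] P0: store L1 := 66 | P0:M(66), P1:I, P2:I | bus: BusRdX
[7] P0: load  L0 | P0:S(39), P1:S(39), P2:I | bus: BusRd,Flush
[8] P0: store L1 := 12 | P0:M(12), P1:I, P2:I | bus: none
[9] P2: store L1 := 26 | P0:I, P1:I, P2:M(26) | bus: BusRdX,Flush
[10] P0: load  L0 | P0:S(39), P1:S(39), P2:I | bus: none
[11] P0: store L0 := 28 | P0:M(28), P1:I, P2:I | bus: BusUpgr
[12] P1: store L0 := 22 | P0:I, P1:M(22), P2:I | bus: BusRdX,Flush

invalidations = 2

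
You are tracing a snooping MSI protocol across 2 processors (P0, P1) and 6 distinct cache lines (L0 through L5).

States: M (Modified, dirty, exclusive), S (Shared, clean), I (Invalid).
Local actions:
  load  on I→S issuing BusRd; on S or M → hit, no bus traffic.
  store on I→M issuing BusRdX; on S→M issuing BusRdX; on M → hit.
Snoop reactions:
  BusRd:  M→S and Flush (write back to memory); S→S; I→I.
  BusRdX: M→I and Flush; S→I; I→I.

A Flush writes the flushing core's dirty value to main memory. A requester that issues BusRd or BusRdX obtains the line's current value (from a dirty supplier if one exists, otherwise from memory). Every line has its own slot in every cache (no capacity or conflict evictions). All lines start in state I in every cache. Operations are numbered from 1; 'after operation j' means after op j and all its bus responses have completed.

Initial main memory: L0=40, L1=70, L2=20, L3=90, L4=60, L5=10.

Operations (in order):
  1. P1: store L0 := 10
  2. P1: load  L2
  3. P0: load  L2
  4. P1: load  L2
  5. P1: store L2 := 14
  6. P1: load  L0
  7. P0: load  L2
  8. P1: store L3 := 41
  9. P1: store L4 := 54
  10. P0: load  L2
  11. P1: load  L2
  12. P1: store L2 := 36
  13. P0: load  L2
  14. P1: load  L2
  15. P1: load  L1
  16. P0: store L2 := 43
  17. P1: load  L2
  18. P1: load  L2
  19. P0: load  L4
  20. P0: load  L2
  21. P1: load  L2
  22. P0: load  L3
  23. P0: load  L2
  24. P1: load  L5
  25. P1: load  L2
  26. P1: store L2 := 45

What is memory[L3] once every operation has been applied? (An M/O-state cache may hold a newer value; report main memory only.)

  op1 P1: store L0 := 10 → I/M on L0; bus BusRdX; mem=40
  op2 P1: load  L2 → I/S on L2; bus BusRd; mem=20
  op3 P0: load  L2 → S/S on L2; bus BusRd; mem=20
  op4 P1: load  L2 → S/S on L2; bus (none); mem=20
  op5 P1: store L2 := 14 → I/M on L2; bus BusRdX; mem=20
  op6 P1: load  L0 → I/M on L0; bus (none); mem=40
  op7 P0: load  L2 → S/S on L2; bus BusRd Flush; mem=14
  op8 P1: store L3 := 41 → I/M on L3; bus BusRdX; mem=90
  op9 P1: store L4 := 54 → I/M on L4; bus BusRdX; mem=60
  op10 P0: load  L2 → S/S on L2; bus (none); mem=14
  op11 P1: load  L2 → S/S on L2; bus (none); mem=14
  op12 P1: store L2 := 36 → I/M on L2; bus BusRdX; mem=14
  op13 P0: load  L2 → S/S on L2; bus BusRd Flush; mem=36
  op14 P1: load  L2 → S/S on L2; bus (none); mem=36
  op15 P1: load  L1 → I/S on L1; bus BusRd; mem=70
  op16 P0: store L2 := 43 → M/I on L2; bus BusRdX; mem=36
  op17 P1: load  L2 → S/S on L2; bus BusRd Flush; mem=43
  op18 P1: load  L2 → S/S on L2; bus (none); mem=43
  op19 P0: load  L4 → S/S on L4; bus BusRd Flush; mem=54
  op20 P0: load  L2 → S/S on L2; bus (none); mem=43
  op21 P1: load  L2 → S/S on L2; bus (none); mem=43
  op22 P0: load  L3 → S/S on L3; bus BusRd Flush; mem=41
  op23 P0: load  L2 → S/S on L2; bus (none); mem=43
  op24 P1: load  L5 → I/S on L5; bus BusRd; mem=10
  op25 P1: load  L2 → S/S on L2; bus (none); mem=43
  op26 P1: store L2 := 45 → I/M on L2; bus BusRdX; mem=43

memory[L3] = 41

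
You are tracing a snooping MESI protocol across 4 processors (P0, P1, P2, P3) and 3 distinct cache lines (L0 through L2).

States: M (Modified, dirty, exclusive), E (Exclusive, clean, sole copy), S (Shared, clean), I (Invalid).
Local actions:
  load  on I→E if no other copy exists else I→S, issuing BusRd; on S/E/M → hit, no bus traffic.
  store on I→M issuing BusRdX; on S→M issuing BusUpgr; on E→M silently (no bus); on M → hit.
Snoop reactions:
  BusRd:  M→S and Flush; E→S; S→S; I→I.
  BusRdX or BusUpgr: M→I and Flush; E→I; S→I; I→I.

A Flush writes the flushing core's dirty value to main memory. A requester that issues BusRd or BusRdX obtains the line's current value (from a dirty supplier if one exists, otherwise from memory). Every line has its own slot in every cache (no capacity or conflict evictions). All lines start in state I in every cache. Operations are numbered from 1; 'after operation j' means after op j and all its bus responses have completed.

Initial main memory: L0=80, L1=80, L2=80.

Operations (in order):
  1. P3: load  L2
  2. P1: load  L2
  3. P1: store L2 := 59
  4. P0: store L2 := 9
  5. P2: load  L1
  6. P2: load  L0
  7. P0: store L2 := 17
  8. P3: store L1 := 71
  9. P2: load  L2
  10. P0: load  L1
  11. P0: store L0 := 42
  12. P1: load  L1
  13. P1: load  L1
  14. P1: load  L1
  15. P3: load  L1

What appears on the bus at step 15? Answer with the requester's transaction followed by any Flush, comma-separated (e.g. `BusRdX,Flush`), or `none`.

1. P3: load  L2  bus=[BusRd]  L2: P0=I P1=I P2=I P3=E  mem[L2]=80
2. P1: load  L2  bus=[BusRd]  L2: P0=I P1=S P2=I P3=S  mem[L2]=80
3. P1: store L2 := 59  bus=[BusUpgr]  L2: P0=I P1=M P2=I P3=I  mem[L2]=80
4. P0: store L2 := 9  bus=[BusRdX,Flush]  L2: P0=M P1=I P2=I P3=I  mem[L2]=59
5. P2: load  L1  bus=[BusRd]  L1: P0=I P1=I P2=E P3=I  mem[L1]=80
6. P2: load  L0  bus=[BusRd]  L0: P0=I P1=I P2=E P3=I  mem[L0]=80
7. P0: store L2 := 17  bus=[-]  L2: P0=M P1=I P2=I P3=I  mem[L2]=59
8. P3: store L1 := 71  bus=[BusRdX]  L1: P0=I P1=I P2=I P3=M  mem[L1]=80
9. P2: load  L2  bus=[BusRd,Flush]  L2: P0=S P1=I P2=S P3=I  mem[L2]=17
10. P0: load  L1  bus=[BusRd,Flush]  L1: P0=S P1=I P2=I P3=S  mem[L1]=71
11. P0: store L0 := 42  bus=[BusRdX]  L0: P0=M P1=I P2=I P3=I  mem[L0]=80
12. P1: load  L1  bus=[BusRd]  L1: P0=S P1=S P2=I P3=S  mem[L1]=71
13. P1: load  L1  bus=[-]  L1: P0=S P1=S P2=I P3=S  mem[L1]=71
14. P1: load  L1  bus=[-]  L1: P0=S P1=S P2=I P3=S  mem[L1]=71
15. P3: load  L1  bus=[-]  L1: P0=S P1=S P2=I P3=S  mem[L1]=71

bus = none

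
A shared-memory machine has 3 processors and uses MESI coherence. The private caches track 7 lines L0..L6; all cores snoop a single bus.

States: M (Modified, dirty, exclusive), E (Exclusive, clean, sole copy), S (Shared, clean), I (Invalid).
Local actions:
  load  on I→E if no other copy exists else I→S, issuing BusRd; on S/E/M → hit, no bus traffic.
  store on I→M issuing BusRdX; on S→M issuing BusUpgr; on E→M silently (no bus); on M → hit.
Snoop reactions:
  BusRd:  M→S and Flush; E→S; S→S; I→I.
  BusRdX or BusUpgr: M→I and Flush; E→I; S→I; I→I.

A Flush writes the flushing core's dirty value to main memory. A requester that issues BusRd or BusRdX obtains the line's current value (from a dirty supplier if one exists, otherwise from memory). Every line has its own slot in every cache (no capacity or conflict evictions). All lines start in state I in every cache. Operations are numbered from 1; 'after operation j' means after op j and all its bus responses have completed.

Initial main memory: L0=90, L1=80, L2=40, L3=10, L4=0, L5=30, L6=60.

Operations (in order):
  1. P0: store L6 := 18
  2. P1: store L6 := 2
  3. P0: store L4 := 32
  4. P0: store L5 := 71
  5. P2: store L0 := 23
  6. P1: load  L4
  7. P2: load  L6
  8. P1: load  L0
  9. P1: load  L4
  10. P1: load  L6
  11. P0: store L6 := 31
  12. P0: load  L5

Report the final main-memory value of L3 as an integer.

[1] P0: store L6 := 18 | P0:M(18), P1:I, P2:I | bus: BusRdX
[2] P1: store L6 := 2 | P0:I, P1:M(2), P2:I | bus: BusRdX,Flush
[3] P0: store L4 := 32 | P0:M(32), P1:I, P2:I | bus: BusRdX
[4] P0: store L5 := 71 | P0:M(71), P1:I, P2:I | bus: BusRdX
[5] P2: store L0 := 23 | P0:I, P1:I, P2:M(23) | bus: BusRdX
[6] P1: load  L4 | P0:S(32), P1:S(32), P2:I | bus: BusRd,Flush
[7] P2: load  L6 | P0:I, P1:S(2), P2:S(2) | bus: BusRd,Flush
[8] P1: load  L0 | P0:I, P1:S(23), P2:S(23) | bus: BusRd,Flush
[9] P1: load  L4 | P0:S(32), P1:S(32), P2:I | bus: none
[10] P1: load  L6 | P0:I, P1:S(2), P2:S(2) | bus: none
[11] P0: store L6 := 31 | P0:M(31), P1:I, P2:I | bus: BusRdX
[12] P0: load  L5 | P0:M(71), P1:I, P2:I | bus: none

memory[L3] = 10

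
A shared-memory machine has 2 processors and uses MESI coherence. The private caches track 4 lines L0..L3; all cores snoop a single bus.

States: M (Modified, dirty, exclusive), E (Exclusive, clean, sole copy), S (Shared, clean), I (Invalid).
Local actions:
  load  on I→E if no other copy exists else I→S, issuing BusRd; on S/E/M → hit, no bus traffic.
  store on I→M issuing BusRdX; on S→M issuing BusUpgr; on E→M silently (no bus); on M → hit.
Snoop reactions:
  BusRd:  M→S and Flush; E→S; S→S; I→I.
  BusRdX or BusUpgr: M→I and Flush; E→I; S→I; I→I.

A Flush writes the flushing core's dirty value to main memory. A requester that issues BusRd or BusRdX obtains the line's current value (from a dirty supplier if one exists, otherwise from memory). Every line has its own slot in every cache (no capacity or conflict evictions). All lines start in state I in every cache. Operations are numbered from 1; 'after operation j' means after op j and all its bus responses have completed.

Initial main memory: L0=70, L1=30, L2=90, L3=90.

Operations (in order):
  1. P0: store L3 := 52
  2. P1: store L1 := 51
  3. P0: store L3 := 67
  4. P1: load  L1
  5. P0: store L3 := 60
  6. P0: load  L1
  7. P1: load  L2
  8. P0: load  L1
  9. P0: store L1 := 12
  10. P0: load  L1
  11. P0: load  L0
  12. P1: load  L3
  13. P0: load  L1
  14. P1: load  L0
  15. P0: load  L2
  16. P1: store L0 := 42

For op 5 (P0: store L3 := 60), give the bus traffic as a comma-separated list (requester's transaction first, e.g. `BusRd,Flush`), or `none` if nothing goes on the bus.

[1] P0: store L3 := 52 | P0:M(52), P1:I | bus: BusRdX
[2] P1: store L1 := 51 | P0:I, P1:M(51) | bus: BusRdX
[3] P0: store L3 := 67 | P0:M(67), P1:I | bus: none
[4] P1: load  L1 | P0:I, P1:M(51) | bus: none
[5] P0: store L3 := 60 | P0:M(60), P1:I | bus: none
[6] P0: load  L1 | P0:S(51), P1:S(51) | bus: BusRd,Flush
[7] P1: load  L2 | P0:I, P1:E(90) | bus: BusRd
[8] P0: load  L1 | P0:S(51), P1:S(51) | bus: none
[9] P0: store L1 := 12 | P0:M(12), P1:I | bus: BusUpgr
[10] P0: load  L1 | P0:M(12), P1:I | bus: none
[11] P0: load  L0 | P0:E(70), P1:I | bus: BusRd
[12] P1: load  L3 | P0:S(60), P1:S(60) | bus: BusRd,Flush
[13] P0: load  L1 | P0:M(12), P1:I | bus: none
[14] P1: load  L0 | P0:S(70), P1:S(70) | bus: BusRd
[15] P0: load  L2 | P0:S(90), P1:S(90) | bus: BusRd
[16] P1: store L0 := 42 | P0:I, P1:M(42) | bus: BusUpgr

bus = none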